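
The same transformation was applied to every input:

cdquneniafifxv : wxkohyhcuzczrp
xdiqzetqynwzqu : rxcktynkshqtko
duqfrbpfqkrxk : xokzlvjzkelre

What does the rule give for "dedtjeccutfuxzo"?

In each case the input is transformed by: shift every letter 6 places backward in the alphabet (wrapping around).
So "dedtjeccutfuxzo" becomes "xyxndywwonzorti".

xyxndywwonzorti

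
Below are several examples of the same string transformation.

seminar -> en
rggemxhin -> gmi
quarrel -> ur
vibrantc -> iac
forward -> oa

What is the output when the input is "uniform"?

no

What's happening: keep one character in every 3, starting at position 2 (positions 2nd, 5th, 8th, ...).
"uniform" → "no".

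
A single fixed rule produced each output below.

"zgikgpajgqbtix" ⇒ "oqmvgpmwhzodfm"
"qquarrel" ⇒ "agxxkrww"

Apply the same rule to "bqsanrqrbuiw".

ygtxwxhaochw

Each output is the input with this applied: move the first 2 characters to the end (rotate left by 2), then shift every letter 6 places forward in the alphabet (wrapping around).
On "bqsanrqrbuiw": the first step gives "sanrqrbuiwbq", and the second then gives "ygtxwxhaochw".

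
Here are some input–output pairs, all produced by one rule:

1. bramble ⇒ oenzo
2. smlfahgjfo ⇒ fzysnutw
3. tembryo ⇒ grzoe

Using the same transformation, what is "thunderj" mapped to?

guhaqr

Rule — shift every letter 13 places forward in the alphabet (wrapping around) — i.e. ROT13, then delete the last 2 characters.
So "thunderj" becomes "guhaqr".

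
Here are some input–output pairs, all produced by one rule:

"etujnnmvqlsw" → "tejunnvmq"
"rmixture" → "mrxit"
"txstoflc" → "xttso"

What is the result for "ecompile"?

cemop

Looking at the pairs, the operation is to delete the last 3 characters, then swap each adjacent pair of characters (1↔2, 3↔4, ...).
"ecompile" → "ecomp" → "cemop".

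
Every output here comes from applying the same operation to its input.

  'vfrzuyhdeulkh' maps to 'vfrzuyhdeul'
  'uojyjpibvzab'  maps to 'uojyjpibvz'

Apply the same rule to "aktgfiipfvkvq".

Looking at the pairs, the operation is to delete the last 2 characters.
Doing the same to "aktgfiipfvkvq": "aktgfiipfvk".

aktgfiipfvk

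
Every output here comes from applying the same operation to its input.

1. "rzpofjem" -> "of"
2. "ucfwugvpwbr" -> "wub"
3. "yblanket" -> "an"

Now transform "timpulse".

The pattern: swap each adjacent pair of characters (1↔2, 3↔4, ...), then keep one character in every 3, starting at position 3 (positions 3rd, 6th, 9th, ...).
Applying both steps to "timpulse": "itpmlues", then "pu".

pu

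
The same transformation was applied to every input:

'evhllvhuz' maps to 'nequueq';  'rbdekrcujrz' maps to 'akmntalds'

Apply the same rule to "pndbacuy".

The pattern: shift every letter 9 places forward in the alphabet (wrapping around), then delete the last 2 characters.
Working it through for "pndbacuy": intermediate "ywmkjldh", final "ywmkjl".
(Check on "evhllvhuz": → "nequueqdi" → "nequueq" ✓)

ywmkjl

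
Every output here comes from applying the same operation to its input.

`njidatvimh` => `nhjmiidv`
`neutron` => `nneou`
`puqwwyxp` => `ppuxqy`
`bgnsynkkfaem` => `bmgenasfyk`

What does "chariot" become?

The pattern: take characters alternately from the front and the back (1st, last, 2nd, 2nd-last, ...), then delete the last 2 characters.
Starting from "chariot": after the first operation, "cthoair"; after the second, "cthoa".
(Check on "njidatvimh": → "nhjmiidvat" → "nhjmiidv" ✓)

cthoa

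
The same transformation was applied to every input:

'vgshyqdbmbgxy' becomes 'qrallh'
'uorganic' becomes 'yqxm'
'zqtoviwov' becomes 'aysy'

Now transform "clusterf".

vcop

Each output is the input with this applied: keep every other character starting from the second (positions 2nd, 4th, 6th, ...), then shift every letter 10 places forward in the alphabet (wrapping around).
Applying both steps to "clusterf": "lsef", then "vcop".
(Check on "uorganic": → "ognc" → "yqxm" ✓)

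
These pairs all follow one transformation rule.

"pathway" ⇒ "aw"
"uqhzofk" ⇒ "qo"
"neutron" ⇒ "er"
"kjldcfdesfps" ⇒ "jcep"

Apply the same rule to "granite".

ri

What's happening: keep one character in every 3, starting at position 2 (positions 2nd, 5th, 8th, ...).
Applying that to "granite" gives "ri".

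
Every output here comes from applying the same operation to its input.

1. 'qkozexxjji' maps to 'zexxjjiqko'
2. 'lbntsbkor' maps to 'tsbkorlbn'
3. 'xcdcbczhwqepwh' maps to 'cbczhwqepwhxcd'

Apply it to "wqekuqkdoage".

The transformation: move the first 3 characters to the end (rotate left by 3).
For "wqekuqkdoage" the result is "kuqkdoagewqe".

kuqkdoagewqe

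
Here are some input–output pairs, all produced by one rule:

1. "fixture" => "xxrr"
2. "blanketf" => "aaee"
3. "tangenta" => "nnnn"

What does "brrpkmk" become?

The rule is to keep one character in every 3, starting at position 3 (positions 3rd, 6th, 9th, ...), then double every character.
"brrpkmk" → "rm" → "rrmm".

rrmm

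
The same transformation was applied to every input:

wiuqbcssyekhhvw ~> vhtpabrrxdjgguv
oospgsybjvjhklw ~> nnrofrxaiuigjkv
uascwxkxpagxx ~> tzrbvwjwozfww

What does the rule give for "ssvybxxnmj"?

The transformation: shift every letter 1 place backward in the alphabet (wrapping around).
So "ssvybxxnmj" becomes "rruxawwmli".

rruxawwmli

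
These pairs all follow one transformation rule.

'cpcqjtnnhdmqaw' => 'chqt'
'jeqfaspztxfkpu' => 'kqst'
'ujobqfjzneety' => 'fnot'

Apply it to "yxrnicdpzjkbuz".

In each case the input is transformed by: keep one character in every 3, starting at position 3 (positions 3rd, 6th, 9th, ...), then sort the characters into alphabetical order.
Working it through for "yxrnicdpzjkbuz": intermediate "rczb", final "bcrz".
(Check on "jeqfaspztxfkpu": → "qstk" → "kqst" ✓)

bcrz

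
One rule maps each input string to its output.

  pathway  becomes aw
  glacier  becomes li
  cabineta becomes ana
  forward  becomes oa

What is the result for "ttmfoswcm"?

Each output is the input with this applied: keep one character in every 3, starting at position 2 (positions 2nd, 5th, 8th, ...).
So "ttmfoswcm" becomes "toc".

toc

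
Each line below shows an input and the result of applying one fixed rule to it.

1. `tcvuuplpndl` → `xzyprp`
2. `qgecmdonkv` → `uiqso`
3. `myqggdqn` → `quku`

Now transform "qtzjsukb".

Looking at the pairs, the operation is to shift every letter 4 places forward in the alphabet (wrapping around), then keep every other character starting from the first (positions 1st, 3rd, 5th, ...).
Doing the same to "qtzjsukb": "udwo".

udwo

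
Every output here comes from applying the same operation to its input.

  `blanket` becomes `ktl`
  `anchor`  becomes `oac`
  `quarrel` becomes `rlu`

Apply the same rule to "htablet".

ltt

In each case the input is transformed by: move the first 3 characters to the end (rotate left by 3), then keep every other character starting from the second (positions 2nd, 4th, 6th, ...).
On "htablet": the first step gives "blethta", and the second then gives "ltt".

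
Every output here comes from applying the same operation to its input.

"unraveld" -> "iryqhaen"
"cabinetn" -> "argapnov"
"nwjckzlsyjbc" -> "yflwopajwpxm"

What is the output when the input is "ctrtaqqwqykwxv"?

jdlxjkipgegndd

Each output is the input with this applied: swap the front and back halves of the string, then shift every letter 13 places forward in the alphabet (wrapping around) — i.e. ROT13.
Working it through for "ctrtaqqwqykwxv": intermediate "wqykwxvctrtaqq", final "jdlxjkipgegndd".
(Check on "cabinetn": → "netncabi" → "argapnov" ✓)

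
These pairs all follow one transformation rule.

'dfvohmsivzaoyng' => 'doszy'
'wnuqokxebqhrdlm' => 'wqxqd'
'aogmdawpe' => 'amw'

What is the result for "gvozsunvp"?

gzn

The rule is to keep one character in every 3, starting at position 1 (positions 1st, 4th, 7th, ...).
For "gvozsunvp" the result is "gzn".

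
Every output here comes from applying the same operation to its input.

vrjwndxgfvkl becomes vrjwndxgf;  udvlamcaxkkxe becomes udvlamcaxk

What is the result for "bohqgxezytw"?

bohqgxez

The pattern: delete the last 3 characters.
Doing the same to "bohqgxezytw": "bohqgxez".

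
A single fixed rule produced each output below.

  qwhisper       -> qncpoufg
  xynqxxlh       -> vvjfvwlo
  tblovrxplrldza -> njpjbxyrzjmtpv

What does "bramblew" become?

What's happening: swap the front and back halves of the string, then shift every letter 2 places backward in the alphabet (wrapping around).
Doing the same to "bramblew": "zjcuzpyk".

zjcuzpyk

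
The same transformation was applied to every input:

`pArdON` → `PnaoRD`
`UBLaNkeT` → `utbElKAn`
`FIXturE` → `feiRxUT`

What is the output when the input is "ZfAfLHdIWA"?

Looking at the pairs, the operation is to flip the case of every letter, then take characters alternately from the front and the back (1st, last, 2nd, 2nd-last, ...).
For "ZfAfLHdIWA", step one produces "zFaFlhDiwa"; step two turns that into "zaFwaiFDlh".

zaFwaiFDlh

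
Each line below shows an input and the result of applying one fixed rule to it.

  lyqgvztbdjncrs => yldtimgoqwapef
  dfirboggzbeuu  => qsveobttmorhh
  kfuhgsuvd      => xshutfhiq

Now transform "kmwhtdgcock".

In each case the input is transformed by: shift every letter 13 places forward in the alphabet (wrapping around) — i.e. ROT13.
For "kmwhtdgcock" the result is "xzjugqtpbpx".

xzjugqtpbpx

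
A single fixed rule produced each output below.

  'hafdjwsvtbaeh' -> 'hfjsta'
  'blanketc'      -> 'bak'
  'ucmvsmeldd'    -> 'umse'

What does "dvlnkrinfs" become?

dlki

What's happening: delete the last 2 characters, then keep every other character starting from the first (positions 1st, 3rd, 5th, ...).
On "dvlnkrinfs" that produces "dlki".
(Check on "blanketc": → "blanke" → "bak" ✓)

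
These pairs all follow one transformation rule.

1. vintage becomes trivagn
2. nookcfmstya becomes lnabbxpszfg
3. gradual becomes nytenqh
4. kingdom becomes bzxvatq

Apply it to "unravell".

The transformation: move the last 2 characters to the front (rotate right by 2), then shift every letter 13 places forward in the alphabet (wrapping around) — i.e. ROT13.
Starting from "unravell": after the first operation, "llunrave"; after the second, "yyhaenir".
(Check on "nookcfmstya": → "yanookcfmst" → "lnabbxpszfg" ✓)

yyhaenir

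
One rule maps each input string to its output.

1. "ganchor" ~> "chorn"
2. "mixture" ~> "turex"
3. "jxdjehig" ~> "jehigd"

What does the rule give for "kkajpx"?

Rule — delete the first 2 characters, then move the first character to the end.
Applying both steps to "kkajpx": "ajpx", then "jpxa".
(Check on "jxdjehig": → "djehig" → "jehigd" ✓)

jpxa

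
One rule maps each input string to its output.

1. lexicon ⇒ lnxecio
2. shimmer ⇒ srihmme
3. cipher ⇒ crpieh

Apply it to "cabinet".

The transformation: move the last character to the front, then swap each adjacent pair of characters (1↔2, 3↔4, ...).
"cabinet" → "tcabine" → "ctbanie".

ctbanie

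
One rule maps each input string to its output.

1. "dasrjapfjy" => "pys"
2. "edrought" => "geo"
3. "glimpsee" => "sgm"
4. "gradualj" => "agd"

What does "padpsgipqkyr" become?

What's happening: swap the front and back halves of the string, then keep one character in every 3, starting at position 2 (positions 2nd, 5th, 8th, ...).
For "padpsgipqkyr", step one produces "ipqkyrpadpsg"; step two turns that into "pyas".

pyas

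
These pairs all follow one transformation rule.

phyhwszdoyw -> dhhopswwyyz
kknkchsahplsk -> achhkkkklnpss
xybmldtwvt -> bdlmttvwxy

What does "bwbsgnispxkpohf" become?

Rule — sort the characters into alphabetical order.
Doing the same to "bwbsgnispxkpohf": "bbfghiknoppsswx".

bbfghiknoppsswx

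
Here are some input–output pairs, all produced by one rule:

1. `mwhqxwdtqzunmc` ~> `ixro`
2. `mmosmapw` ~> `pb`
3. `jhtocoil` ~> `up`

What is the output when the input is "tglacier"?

Each output is the input with this applied: keep one character in every 3, starting at position 3 (positions 3rd, 6th, 9th, ...), then shift every letter 1 place forward in the alphabet (wrapping around).
On "tglacier" that produces "mj".
(Check on "jhtocoil": → "to" → "up" ✓)

mj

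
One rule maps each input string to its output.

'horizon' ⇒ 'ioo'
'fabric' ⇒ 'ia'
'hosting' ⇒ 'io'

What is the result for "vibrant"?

What's happening: move the first 3 characters to the end (rotate left by 3), then keep only the vowels.
Starting from "vibrant": after the first operation, "rantvib"; after the second, "ai".

ai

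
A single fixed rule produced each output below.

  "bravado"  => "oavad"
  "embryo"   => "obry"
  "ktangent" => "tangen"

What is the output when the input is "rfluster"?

rluste

Looking at the pairs, the operation is to delete the first 2 characters, then move the last character to the front.
For "rfluster" the result is "rluste".
(Check on "bravado": → "avado" → "oavad" ✓)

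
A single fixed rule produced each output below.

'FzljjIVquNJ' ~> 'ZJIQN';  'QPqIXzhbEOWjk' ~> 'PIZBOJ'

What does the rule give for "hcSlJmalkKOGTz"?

The pattern: keep every other character starting from the second (positions 2nd, 4th, 6th, ...), then convert every letter to uppercase.
"hcSlJmalkKOGTz" → "clmlKGz" → "CLMLKGZ".

CLMLKGZ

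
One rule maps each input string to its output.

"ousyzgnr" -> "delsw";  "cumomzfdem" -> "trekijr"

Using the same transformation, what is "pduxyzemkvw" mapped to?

cdejrpab

What's happening: shift every letter 5 places forward in the alphabet (wrapping around), then delete the first 3 characters.
On "pduxyzemkvw": the first step gives "uizcdejrpab", and the second then gives "cdejrpab".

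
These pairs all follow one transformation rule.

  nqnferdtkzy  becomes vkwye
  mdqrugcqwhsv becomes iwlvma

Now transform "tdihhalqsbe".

imfvg

The pattern: keep every other character starting from the second (positions 2nd, 4th, 6th, ...), then shift every letter 5 places forward in the alphabet (wrapping around).
"tdihhalqsbe" → "dhaqb" → "imfvg".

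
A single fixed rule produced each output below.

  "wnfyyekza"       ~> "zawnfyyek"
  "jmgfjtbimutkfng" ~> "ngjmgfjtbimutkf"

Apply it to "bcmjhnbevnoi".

Each output is the input with this applied: move the last 2 characters to the front (rotate right by 2).
So "bcmjhnbevnoi" becomes "oibcmjhnbevn".

oibcmjhnbevn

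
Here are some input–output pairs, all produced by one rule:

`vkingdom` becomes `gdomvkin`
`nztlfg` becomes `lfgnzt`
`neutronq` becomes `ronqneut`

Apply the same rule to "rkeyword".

wordrkey

Rule — swap the front and back halves of the string.
"rkeyword" → "wordrkey".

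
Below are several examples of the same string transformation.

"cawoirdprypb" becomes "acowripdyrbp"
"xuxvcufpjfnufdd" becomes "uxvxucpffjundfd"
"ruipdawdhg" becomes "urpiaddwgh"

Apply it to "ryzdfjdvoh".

yrdzjfvdho

What's happening: swap each adjacent pair of characters (1↔2, 3↔4, ...).
For "ryzdfjdvoh" the result is "yrdzjfvdho".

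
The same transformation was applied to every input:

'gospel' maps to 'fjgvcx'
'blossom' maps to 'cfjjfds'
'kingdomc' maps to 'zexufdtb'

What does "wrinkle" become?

Looking at the pairs, the operation is to move the first character to the end, then shift every letter 9 places backward in the alphabet (wrapping around).
Applying that to "wrinkle" gives "izebcvn".

izebcvn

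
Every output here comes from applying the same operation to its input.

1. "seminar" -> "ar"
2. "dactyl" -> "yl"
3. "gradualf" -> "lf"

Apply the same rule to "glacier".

The pattern: keep only the last 2 characters.
"glacier" → "er".

er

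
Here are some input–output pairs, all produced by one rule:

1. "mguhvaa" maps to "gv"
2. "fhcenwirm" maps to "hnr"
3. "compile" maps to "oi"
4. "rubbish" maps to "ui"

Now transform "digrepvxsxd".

What's happening: keep one character in every 3, starting at position 2 (positions 2nd, 5th, 8th, ...).
"digrepvxsxd" → "iexd".

iexd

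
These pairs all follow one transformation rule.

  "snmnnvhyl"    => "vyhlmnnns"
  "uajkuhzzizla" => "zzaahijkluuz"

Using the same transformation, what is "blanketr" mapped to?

rtabekln

Each output is the input with this applied: sort the characters into alphabetical order, then move the last 2 characters to the front (rotate right by 2).
Starting from "blanketr": after the first operation, "abeklnrt"; after the second, "rtabekln".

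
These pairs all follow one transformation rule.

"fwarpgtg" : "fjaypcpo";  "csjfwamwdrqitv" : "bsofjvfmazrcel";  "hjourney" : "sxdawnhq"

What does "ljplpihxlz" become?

What's happening: shift every letter 9 places forward in the alphabet (wrapping around), then move the first character to the end.
Starting from "ljplpihxlz": after the first operation, "usyuyrqgui"; after the second, "syuyrqguiu".

syuyrqguiu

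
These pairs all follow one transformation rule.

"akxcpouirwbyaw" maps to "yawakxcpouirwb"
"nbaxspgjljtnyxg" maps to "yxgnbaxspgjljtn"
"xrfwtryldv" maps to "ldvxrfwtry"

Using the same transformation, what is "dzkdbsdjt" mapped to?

djtdzkdbs

The pattern: move the last 3 characters to the front (rotate right by 3).
"dzkdbsdjt" → "djtdzkdbs".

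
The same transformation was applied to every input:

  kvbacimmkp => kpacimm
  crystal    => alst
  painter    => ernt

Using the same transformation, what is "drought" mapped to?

In each case the input is transformed by: delete the first 3 characters, then move the last 2 characters to the front (rotate right by 2).
Working it through for "drought": intermediate "ught", final "htug".

htug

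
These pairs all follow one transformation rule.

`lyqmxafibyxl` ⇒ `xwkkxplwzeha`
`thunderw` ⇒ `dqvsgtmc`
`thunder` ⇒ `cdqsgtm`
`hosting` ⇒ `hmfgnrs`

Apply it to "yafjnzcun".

In each case the input is transformed by: move the last 3 characters to the front (rotate right by 3), then shift every letter 1 place backward in the alphabet (wrapping around).
"yafjnzcun" → "cunyafjnz" → "btmxzeimy".

btmxzeimy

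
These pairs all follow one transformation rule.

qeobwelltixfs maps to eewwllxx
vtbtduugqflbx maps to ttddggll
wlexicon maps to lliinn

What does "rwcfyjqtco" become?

What's happening: keep one character in every 3, starting at position 2 (positions 2nd, 5th, 8th, ...), then double every character.
So "rwcfyjqtco" becomes "wwyytt".

wwyytt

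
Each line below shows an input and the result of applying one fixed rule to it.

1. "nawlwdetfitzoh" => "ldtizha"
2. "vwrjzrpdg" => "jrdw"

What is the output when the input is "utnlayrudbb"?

The transformation: keep every other character starting from the second (positions 2nd, 4th, 6th, ...), then move the first character to the end.
For "utnlayrudbb", step one produces "tlyub"; step two turns that into "lyubt".

lyubt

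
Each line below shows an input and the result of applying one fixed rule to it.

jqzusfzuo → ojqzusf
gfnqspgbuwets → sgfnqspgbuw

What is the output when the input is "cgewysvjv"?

vcgewys

The rule is to move the last 3 characters to the front (rotate right by 3), then delete the first 2 characters.
Working it through for "cgewysvjv": intermediate "vjvcgewys", final "vcgewys".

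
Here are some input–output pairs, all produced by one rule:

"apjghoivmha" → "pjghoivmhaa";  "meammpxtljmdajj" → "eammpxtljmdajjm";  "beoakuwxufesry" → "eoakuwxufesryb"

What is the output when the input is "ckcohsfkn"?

kcohsfknc

What's happening: move the first character to the end.
Applying that to "ckcohsfkn" gives "kcohsfknc".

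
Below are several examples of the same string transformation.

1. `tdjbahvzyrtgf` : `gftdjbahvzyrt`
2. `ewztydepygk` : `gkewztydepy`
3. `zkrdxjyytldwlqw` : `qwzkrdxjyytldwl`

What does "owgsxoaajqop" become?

Each output is the input with this applied: move the last 2 characters to the front (rotate right by 2).
So "owgsxoaajqop" becomes "opowgsxoaajq".

opowgsxoaajq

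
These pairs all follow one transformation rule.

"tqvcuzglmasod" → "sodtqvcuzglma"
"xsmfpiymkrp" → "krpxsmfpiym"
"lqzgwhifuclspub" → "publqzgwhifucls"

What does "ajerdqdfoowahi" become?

Each output is the input with this applied: move the last 3 characters to the front (rotate right by 3).
For "ajerdqdfoowahi" the result is "ahiajerdqdfoow".

ahiajerdqdfoow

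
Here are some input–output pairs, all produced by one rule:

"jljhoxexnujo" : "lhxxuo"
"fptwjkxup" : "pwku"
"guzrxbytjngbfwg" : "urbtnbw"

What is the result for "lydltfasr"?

ylfs

Each output is the input with this applied: keep every other character starting from the second (positions 2nd, 4th, 6th, ...).
On "lydltfasr" that produces "ylfs".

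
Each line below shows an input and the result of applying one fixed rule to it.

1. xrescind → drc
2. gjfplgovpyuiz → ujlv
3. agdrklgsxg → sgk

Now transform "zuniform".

muf

In each case the input is transformed by: keep one character in every 3, starting at position 2 (positions 2nd, 5th, 8th, ...), then move the last character to the front.
Working it through for "zuniform": intermediate "ufm", final "muf".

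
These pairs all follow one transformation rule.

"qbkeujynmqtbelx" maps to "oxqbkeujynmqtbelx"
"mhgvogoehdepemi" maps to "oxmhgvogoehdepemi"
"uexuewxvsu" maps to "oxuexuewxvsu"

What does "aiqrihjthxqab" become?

oxaiqrihjthxqab

What's happening: prepend "ox".
"aiqrihjthxqab" → "oxaiqrihjthxqab".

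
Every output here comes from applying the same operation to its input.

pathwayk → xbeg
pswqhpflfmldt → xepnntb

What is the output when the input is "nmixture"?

vqbz

The transformation: shift every letter 8 places forward in the alphabet (wrapping around), then keep every other character starting from the first (positions 1st, 3rd, 5th, ...).
Working it through for "nmixture": intermediate "vuqfbczm", final "vqbz".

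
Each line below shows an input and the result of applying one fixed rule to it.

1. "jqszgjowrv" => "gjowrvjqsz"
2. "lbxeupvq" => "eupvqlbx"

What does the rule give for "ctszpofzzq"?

pofzzqctsz

The rule is to move the last character to the front, then swap the front and back halves of the string.
"ctszpofzzq" → "pofzzqctsz".
(Check on "jqszgjowrv": → "vjqszgjowr" → "gjowrvjqsz" ✓)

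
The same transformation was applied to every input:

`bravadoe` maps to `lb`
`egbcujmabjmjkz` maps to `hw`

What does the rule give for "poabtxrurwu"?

The transformation: shift every letter 3 places backward in the alphabet (wrapping around), then keep only the last 2 characters.
"poabtxrurwu" → "mlxyquorotr" → "tr".

tr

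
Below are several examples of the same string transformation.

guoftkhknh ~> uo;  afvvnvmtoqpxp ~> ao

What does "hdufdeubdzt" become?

ueu

Looking at the pairs, the operation is to keep only the vowels.
Applying that to "hdufdeubdzt" gives "ueu".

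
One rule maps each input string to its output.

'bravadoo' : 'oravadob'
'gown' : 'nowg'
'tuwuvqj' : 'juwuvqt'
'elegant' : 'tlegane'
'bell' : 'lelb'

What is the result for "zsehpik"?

The rule is to swap the first and last characters.
On "zsehpik" that produces "ksehpiz".

ksehpiz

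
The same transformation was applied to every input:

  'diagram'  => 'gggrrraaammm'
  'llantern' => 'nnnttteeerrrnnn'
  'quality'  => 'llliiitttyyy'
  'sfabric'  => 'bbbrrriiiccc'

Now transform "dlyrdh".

Rule — delete the first 3 characters, then repeat every character 3 times.
For "dlyrdh", step one produces "rdh"; step two turns that into "rrrdddhhh".
(Check on "diagram": → "gram" → "gggrrraaammm" ✓)

rrrdddhhh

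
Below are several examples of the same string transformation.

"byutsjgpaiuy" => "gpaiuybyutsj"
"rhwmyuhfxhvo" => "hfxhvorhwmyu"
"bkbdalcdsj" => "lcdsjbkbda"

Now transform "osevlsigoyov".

igoyovosevls

What's happening: swap the front and back halves of the string.
For "osevlsigoyov" the result is "igoyovosevls".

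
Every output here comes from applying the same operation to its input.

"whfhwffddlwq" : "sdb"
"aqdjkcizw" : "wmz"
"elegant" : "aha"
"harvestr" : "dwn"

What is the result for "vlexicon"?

The pattern: shift every letter 4 places backward in the alphabet (wrapping around), then keep only the first 3 characters.
Working it through for "vlexicon": intermediate "rhateykj", final "rha".

rha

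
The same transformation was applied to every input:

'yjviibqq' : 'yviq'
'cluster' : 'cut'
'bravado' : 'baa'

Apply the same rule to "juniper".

jnp

The transformation: swap each adjacent pair of characters (1↔2, 3↔4, ...), then keep every other character starting from the second (positions 2nd, 4th, 6th, ...).
On "juniper" that produces "jnp".
(Check on "bravado": → "rbvadao" → "baa" ✓)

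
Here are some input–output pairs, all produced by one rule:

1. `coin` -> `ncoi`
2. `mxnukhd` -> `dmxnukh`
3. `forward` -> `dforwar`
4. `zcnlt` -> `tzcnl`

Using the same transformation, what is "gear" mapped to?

The transformation: move the last character to the front.
So "gear" becomes "rgea".

rgea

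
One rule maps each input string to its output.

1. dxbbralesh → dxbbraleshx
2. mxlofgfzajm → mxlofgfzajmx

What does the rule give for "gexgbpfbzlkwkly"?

Each output is the input with this applied: append "x".
For "gexgbpfbzlkwkly" the result is "gexgbpfbzlkwklyx".

gexgbpfbzlkwklyx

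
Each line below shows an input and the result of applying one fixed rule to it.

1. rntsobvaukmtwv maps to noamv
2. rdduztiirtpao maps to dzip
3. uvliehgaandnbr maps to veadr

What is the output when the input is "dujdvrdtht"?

The transformation: keep one character in every 3, starting at position 2 (positions 2nd, 5th, 8th, ...).
So "dujdvrdtht" becomes "uvt".

uvt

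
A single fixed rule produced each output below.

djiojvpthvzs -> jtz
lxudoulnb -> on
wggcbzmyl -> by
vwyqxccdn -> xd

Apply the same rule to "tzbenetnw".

nn

The transformation: delete the first 2 characters, then keep one character in every 3, starting at position 3 (positions 3rd, 6th, 9th, ...).
So "tzbenetnw" becomes "nn".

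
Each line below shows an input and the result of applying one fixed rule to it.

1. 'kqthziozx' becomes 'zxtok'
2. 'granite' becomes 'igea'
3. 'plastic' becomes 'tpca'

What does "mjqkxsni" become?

Looking at the pairs, the operation is to keep every other character starting from the first (positions 1st, 3rd, 5th, ...), then sort the characters into reverse alphabetical order.
Starting from "mjqkxsni": after the first operation, "mqxn"; after the second, "xqnm".
(Check on "granite": → "gaie" → "igea" ✓)

xqnm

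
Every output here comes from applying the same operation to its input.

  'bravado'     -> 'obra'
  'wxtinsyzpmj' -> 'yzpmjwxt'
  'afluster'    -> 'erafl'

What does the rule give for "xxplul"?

Each output is the input with this applied: move the first 3 characters to the end (rotate left by 3), then delete the first 3 characters.
For "xxplul", step one produces "lulxxp"; step two turns that into "xxp".

xxp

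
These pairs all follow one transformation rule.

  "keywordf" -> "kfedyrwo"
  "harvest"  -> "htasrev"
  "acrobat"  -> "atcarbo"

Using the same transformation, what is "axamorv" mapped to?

Each output is the input with this applied: take characters alternately from the front and the back (1st, last, 2nd, 2nd-last, ...).
Applying that to "axamorv" gives "avxraom".

avxraom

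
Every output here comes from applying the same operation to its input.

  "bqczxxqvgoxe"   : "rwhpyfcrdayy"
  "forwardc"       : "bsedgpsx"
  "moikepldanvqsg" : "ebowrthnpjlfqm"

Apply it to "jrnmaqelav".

rfmbwksonb

Looking at the pairs, the operation is to swap the front and back halves of the string, then shift every letter 1 place forward in the alphabet (wrapping around).
Working it through for "jrnmaqelav": intermediate "qelavjrnma", final "rfmbwksonb".
(Check on "bqczxxqvgoxe": → "qvgoxebqczxx" → "rwhpyfcrdayy" ✓)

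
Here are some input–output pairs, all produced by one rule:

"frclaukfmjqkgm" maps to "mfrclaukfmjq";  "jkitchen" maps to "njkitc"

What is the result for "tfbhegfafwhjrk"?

ktfbhegfafwh

The pattern: move the last 3 characters to the front (rotate right by 3), then delete the first 2 characters.
"tfbhegfafwhjrk" → "jrktfbhegfafwh" → "ktfbhegfafwh".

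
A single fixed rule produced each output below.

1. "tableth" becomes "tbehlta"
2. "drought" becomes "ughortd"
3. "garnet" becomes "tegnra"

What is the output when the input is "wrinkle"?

Looking at the pairs, the operation is to sort the characters into alphabetical order, then swap the first and last characters.
For "wrinkle" the result is "wiklnre".

wiklnre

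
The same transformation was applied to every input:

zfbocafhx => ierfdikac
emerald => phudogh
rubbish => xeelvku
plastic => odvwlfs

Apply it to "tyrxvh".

buaykw

Each output is the input with this applied: shift every letter 3 places forward in the alphabet (wrapping around), then move the first character to the end.
Applying both steps to "tyrxvh": "wbuayk", then "buaykw".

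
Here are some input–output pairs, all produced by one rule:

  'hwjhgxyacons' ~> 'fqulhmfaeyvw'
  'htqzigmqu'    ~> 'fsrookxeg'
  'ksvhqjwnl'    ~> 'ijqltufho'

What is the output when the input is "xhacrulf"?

vdfjysap

The pattern: take characters alternately from the front and the back (1st, last, 2nd, 2nd-last, ...), then shift every letter 2 places backward in the alphabet (wrapping around).
Applying both steps to "xhacrulf": "xfhlaucr", then "vdfjysap".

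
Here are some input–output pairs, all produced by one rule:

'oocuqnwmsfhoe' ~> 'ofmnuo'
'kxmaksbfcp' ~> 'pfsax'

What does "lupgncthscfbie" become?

The rule is to keep every other character starting from the second (positions 2nd, 4th, 6th, ...), then reverse the string.
"lupgncthscfbie" → "ugchcbe" → "ebchcgu".

ebchcgu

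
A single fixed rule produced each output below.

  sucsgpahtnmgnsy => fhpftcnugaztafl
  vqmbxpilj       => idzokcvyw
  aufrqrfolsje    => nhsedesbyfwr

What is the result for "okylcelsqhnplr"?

bxlypryfduacye

The transformation: shift every letter 13 places forward in the alphabet (wrapping around) — i.e. ROT13.
For "okylcelsqhnplr" the result is "bxlypryfduacye".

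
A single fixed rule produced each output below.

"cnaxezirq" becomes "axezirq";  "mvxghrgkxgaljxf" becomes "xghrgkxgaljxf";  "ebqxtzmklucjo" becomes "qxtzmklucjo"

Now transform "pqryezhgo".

Each output is the input with this applied: delete the first 2 characters.
"pqryezhgo" → "ryezhgo".

ryezhgo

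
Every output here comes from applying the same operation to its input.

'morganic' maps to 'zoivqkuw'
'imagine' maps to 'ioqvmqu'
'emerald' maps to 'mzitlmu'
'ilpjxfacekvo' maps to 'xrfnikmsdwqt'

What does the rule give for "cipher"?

xpmzkq

Looking at the pairs, the operation is to move the first 2 characters to the end (rotate left by 2), then shift every letter 8 places forward in the alphabet (wrapping around).
Working it through for "cipher": intermediate "pherci", final "xpmzkq".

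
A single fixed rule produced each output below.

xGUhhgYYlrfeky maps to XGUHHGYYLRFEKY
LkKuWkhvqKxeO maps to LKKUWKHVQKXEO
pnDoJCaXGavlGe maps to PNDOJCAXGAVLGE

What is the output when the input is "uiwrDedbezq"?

The pattern: convert every letter to uppercase.
"uiwrDedbezq" → "UIWRDEDBEZQ".

UIWRDEDBEZQ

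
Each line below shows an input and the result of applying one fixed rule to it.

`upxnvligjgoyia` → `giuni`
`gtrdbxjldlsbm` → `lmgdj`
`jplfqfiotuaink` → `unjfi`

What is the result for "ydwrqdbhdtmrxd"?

txyrb

Rule — keep one character in every 3, starting at position 1 (positions 1st, 4th, 7th, ...), then move the first 3 characters to the end (rotate left by 3).
Applying that to "ydwrqdbhdtmrxd" gives "txyrb".
(Check on "upxnvligjgoyia": → "unigi" → "giuni" ✓)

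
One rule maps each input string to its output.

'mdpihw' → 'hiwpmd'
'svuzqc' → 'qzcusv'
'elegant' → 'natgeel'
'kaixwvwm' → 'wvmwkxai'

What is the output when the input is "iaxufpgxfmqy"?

qmyfixagxpuf

The transformation: move the last 2 characters to the front (rotate right by 2), then take characters alternately from the front and the back (1st, last, 2nd, 2nd-last, ...).
Applying both steps to "iaxufpgxfmqy": "qyiaxufpgxfm", then "qmyfixagxpuf".
(Check on "svuzqc": → "qcsvuz" → "qzcusv" ✓)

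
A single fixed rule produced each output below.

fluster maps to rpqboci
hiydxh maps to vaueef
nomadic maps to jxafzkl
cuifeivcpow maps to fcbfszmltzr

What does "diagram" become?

xdoxjaf

Each output is the input with this applied: move the first 2 characters to the end (rotate left by 2), then shift every letter 3 places backward in the alphabet (wrapping around).
On "diagram": the first step gives "agramdi", and the second then gives "xdoxjaf".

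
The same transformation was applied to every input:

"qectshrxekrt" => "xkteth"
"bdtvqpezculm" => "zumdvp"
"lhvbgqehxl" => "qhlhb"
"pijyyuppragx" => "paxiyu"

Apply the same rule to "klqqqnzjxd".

The transformation: keep every other character starting from the second (positions 2nd, 4th, 6th, ...), then move the last 3 characters to the front (rotate right by 3).
On "klqqqnzjxd": the first step gives "lqnjd", and the second then gives "njdlq".

njdlq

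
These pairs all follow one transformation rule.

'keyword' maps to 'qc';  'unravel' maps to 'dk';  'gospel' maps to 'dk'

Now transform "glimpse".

What's happening: shift every letter 1 place backward in the alphabet (wrapping around), then keep only the last 2 characters.
"glimpse" → "fkhlord" → "rd".

rd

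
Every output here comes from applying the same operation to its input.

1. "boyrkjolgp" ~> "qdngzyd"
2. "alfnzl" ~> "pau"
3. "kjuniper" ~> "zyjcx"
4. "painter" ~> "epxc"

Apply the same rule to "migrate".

bxvg

Rule — shift every letter 11 places backward in the alphabet (wrapping around), then delete the last 3 characters.
On "migrate": the first step gives "bxvgpit", and the second then gives "bxvg".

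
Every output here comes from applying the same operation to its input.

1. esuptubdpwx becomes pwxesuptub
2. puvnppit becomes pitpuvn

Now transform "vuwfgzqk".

The rule is to move the last 3 characters to the front (rotate right by 3), then delete the last character.
Working it through for "vuwfgzqk": intermediate "zqkvuwfg", final "zqkvuwf".

zqkvuwf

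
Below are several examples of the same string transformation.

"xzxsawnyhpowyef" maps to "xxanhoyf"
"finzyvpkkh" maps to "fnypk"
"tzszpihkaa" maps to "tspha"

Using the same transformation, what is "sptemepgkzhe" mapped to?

stmpkh

Looking at the pairs, the operation is to keep every other character starting from the first (positions 1st, 3rd, 5th, ...).
So "sptemepgkzhe" becomes "stmpkh".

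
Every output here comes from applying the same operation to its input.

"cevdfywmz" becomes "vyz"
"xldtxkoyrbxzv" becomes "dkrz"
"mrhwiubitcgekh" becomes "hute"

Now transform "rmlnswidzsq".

What's happening: keep one character in every 3, starting at position 3 (positions 3rd, 6th, 9th, ...).
"rmlnswidzsq" → "lwz".

lwz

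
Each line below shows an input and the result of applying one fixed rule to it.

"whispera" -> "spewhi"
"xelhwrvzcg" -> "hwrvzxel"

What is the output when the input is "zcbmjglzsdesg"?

mjglzsdezcb

The transformation: delete the last 2 characters, then move the first 3 characters to the end (rotate left by 3).
Applying both steps to "zcbmjglzsdesg": "zcbmjglzsde", then "mjglzsdezcb".
(Check on "xelhwrvzcg": → "xelhwrvz" → "hwrvzxel" ✓)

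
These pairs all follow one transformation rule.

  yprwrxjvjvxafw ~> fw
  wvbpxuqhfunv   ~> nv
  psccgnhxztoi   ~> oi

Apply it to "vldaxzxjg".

Each output is the input with this applied: keep only the last 2 characters.
Applying that to "vldaxzxjg" gives "jg".

jg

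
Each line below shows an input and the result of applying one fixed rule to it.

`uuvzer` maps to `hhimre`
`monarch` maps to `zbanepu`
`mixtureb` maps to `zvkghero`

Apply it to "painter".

cnvagre

In each case the input is transformed by: shift every letter 13 places forward in the alphabet (wrapping around) — i.e. ROT13.
So "painter" becomes "cnvagre".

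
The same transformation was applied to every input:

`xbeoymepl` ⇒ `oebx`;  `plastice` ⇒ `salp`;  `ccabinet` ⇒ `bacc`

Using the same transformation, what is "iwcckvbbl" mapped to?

In each case the input is transformed by: reverse the string, then keep only the last 4 characters.
For "iwcckvbbl", step one produces "lbbvkccwi"; step two turns that into "ccwi".

ccwi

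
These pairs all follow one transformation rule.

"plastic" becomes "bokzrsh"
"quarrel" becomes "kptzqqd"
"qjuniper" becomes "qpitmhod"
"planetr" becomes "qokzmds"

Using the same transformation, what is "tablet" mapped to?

sszakd

The pattern: move the last character to the front, then shift every letter 1 place backward in the alphabet (wrapping around).
On "tablet": the first step gives "ttable", and the second then gives "sszakd".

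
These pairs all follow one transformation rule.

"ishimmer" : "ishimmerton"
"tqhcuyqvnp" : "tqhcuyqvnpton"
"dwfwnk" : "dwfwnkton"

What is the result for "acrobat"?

acrobatton

In each case the input is transformed by: append "ton".
So "acrobat" becomes "acrobatton".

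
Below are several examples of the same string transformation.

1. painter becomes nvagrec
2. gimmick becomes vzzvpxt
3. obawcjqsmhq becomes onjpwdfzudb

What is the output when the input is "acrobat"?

The pattern: shift every letter 13 places forward in the alphabet (wrapping around) — i.e. ROT13, then move the first character to the end.
On "acrobat": the first step gives "npebong", and the second then gives "pebongn".

pebongn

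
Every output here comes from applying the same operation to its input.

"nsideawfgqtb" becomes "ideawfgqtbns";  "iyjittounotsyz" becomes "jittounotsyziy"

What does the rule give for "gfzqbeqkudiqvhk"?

What's happening: move the first 2 characters to the end (rotate left by 2).
Applying that to "gfzqbeqkudiqvhk" gives "zqbeqkudiqvhkgf".

zqbeqkudiqvhkgf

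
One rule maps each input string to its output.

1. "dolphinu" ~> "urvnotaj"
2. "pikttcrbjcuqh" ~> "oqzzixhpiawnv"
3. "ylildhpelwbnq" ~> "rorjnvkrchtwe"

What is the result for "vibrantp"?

ohxgtzvb

Rule — shift every letter 6 places forward in the alphabet (wrapping around), then move the first character to the end.
"vibrantp" → "bohxgtzv" → "ohxgtzvb".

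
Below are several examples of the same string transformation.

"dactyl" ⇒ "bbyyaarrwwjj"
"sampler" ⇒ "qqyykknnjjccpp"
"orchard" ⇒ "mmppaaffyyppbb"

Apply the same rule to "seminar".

The rule is to shift every letter 2 places backward in the alphabet (wrapping around), then double every character.
Applying both steps to "seminar": "qckglyp", then "qqcckkggllyypp".
(Check on "orchard": → "mpafypb" → "mmppaaffyyppbb" ✓)

qqcckkggllyypp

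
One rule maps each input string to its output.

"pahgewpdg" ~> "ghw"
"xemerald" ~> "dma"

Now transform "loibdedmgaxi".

iieg

Rule — move the last 2 characters to the front (rotate right by 2), then keep one character in every 3, starting at position 2 (positions 2nd, 5th, 8th, ...).
Applying both steps to "loibdedmgaxi": "xiloibdedmga", then "iieg".
(Check on "xemerald": → "ldxemera" → "dma" ✓)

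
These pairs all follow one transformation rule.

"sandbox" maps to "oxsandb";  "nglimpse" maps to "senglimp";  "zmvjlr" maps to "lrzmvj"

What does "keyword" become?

The rule is to move the last 2 characters to the front (rotate right by 2).
On "keyword" that produces "rdkeywo".

rdkeywo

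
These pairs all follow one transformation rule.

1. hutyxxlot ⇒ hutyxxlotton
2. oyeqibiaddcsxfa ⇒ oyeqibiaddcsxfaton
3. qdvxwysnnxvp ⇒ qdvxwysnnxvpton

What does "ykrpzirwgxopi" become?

The rule is to append "ton".
"ykrpzirwgxopi" → "ykrpzirwgxopiton".

ykrpzirwgxopiton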